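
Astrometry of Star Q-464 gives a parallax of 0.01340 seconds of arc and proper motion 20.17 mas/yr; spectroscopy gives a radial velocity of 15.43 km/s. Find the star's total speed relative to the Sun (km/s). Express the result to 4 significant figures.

17.00 km/s

d = 1/p = 1/0.01340″ = 74.627 pc.
μ = 20.17 mas/yr = 0.02017 ″/yr.
v_t = 4.740 μ d = 4.740 × 0.02017 × 74.627 = 7.1348 km/s.
v = √(v_r² + v_t²) = √(15.43² + 7.1348²) = √288.99 = 17 km/s.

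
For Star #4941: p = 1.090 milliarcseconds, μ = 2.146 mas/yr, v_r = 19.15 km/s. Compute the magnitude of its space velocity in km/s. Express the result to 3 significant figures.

d = 1/p = 1/0.001090″ = 917.43 pc.
μ = 2.146 mas/yr = 0.002146 ″/yr.
v_t = 4.740 μ d = 4.740 × 0.002146 × 917.43 = 9.3321 km/s.
v = √(v_r² + v_t²) = √(19.15² + 9.3321²) = √453.811 = 21.303 km/s.

21.3 km/s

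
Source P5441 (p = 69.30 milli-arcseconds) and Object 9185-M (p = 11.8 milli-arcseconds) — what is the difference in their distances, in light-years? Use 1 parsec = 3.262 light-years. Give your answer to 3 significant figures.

d_A = 1/0.06930″ = 14.43 pc; d_B = 1/0.01180″ = 84.746 pc.
|d_B − d_A| = |84.746 − 14.43| = 70.316 pc = 70.316 × 3.262 ly = 229.37 ly.

229 ly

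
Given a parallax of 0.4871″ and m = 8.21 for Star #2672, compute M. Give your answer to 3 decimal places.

M = 11.648

d = 1/p = 1/0.4871″ = 2.053 pc.
m − M = 5 log₁₀(2.053) − 5 = 1.5619 − 5 = -3.4381.
M = m − (m − M) = 8.21 − (-3.4381) = 11.648.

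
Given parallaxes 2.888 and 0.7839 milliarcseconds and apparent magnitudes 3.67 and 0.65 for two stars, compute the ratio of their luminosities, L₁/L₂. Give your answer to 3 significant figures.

d₁ = 1/p₁ = 1/0.002888″ = 346.26 pc; d₂ = 1/p₂ = 1/0.0007839″ = 1275.7 pc.
M₁ = m₁ − 5 log₁₀ d₁ + 5 = 3.67 − 12.6970 + 5 = -4.0270.
M₂ = 0.65 − 15.5287 + 5 = -9.8787.
L₁/L₂ = 10^(0.4(M₂ − M₁)) = 10^(0.4 × (-5.8517)) = 10^(-2.34068) = 0.0045637.

L₁/L₂ = 0.00456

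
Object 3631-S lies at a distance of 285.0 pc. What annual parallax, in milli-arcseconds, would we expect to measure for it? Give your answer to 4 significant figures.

p = 1/d = 1/285 = 0.0035088 arcsec.
= 0.0035088 × 1000 = 3.5088 mas.

3.509 mas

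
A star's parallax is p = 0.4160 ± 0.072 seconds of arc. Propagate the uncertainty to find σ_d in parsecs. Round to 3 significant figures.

d = 1/p, so σ_d = σ_p / p².
σ_d = 0.0720 / (0.4160)² = 0.0720 / 0.17306 = 0.41604 pc.

0.416 pc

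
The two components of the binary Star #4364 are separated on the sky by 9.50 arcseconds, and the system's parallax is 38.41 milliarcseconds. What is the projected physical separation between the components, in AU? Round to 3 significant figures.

247 AU

d = 1/p = 1/0.03841″ = 26.035 pc.
At distance d (pc), an angle of θ arcsec spans θ·d AU: s = 9.50 × 26.035 = 247.33 AU.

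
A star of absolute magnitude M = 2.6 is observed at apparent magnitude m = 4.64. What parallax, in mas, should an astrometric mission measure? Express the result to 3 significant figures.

39.1 mas

m − M = 4.64 − 2.6 = 2.04.
d = 10^((m−M)/5 + 1) = 10^1.408 = 25.586 pc.
p = 1/d = 1/25.586 = 0.039084 arcsec = 39.084 mas.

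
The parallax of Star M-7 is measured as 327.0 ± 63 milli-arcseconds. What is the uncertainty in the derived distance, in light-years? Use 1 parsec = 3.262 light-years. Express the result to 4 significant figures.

d = 1/p, so σ_d = σ_p / p².
σ_d = 0.0630 / (0.3270)² = 0.0630 / 0.10693 = 0.58917 pc = 0.58917 × 3.262 ly = 1.9219 ly.

1.922 ly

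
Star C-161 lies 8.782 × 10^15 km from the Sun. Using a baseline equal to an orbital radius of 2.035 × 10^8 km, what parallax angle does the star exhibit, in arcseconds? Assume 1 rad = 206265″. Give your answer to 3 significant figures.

0.00478 arcsec

θ ≈ B/d = (2.035 × 10^8) / (8.782 × 10^15) = 2.3172 × 10^-8 rad.
In arcseconds: 2.3172 × 10^-8 × 206265 = 0.0047796″.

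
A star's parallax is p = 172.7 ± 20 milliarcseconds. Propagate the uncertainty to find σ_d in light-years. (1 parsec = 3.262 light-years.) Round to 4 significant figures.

2.187 ly

d = 1/p, so σ_d = σ_p / p².
σ_d = 0.0200 / (0.1727)² = 0.0200 / 0.029825 = 0.67058 pc = 0.67058 × 3.262 ly = 2.1874 ly.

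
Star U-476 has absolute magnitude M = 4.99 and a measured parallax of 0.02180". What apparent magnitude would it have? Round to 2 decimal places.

d = 1/p = 1/0.02180″ = 45.872 pc.
m − M = 5 log₁₀ d − 5 = 5 log₁₀(45.872) − 5 = 8.3077 − 5 = 3.3077.
m = M + (m − M) = 4.99 + 3.3077 = 8.30.

m = 8.30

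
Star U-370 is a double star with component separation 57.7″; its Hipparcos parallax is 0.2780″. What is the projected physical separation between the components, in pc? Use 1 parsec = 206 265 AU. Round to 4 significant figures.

0.001006 pc

d = 1/p = 1/0.2780″ = 3.5971 pc.
At distance d (pc), an angle of θ arcsec spans θ·d AU: s = 57.7 × 3.5971 = 207.55 AU.
= 207.55 / 206265 = 0.0010062 pc.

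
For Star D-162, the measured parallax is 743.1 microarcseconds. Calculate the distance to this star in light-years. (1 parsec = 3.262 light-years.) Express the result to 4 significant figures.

p = 743.1 microarcseconds = 0.0007431 arcsec.
d = 1/p = 1/0.0007431 = 1345.7 pc.
In light-years: 1345.7 × 3.262 = 4389.7 ly.

4390 light years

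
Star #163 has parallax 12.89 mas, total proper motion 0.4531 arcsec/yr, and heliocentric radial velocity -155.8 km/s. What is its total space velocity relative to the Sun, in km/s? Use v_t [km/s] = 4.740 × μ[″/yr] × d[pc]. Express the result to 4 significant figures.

d = 1/p = 1/0.01289″ = 77.58 pc.
v_t = 4.740 μ d = 4.740 × 0.4531 × 77.58 = 166.62 km/s.
v = √(v_r² + v_t²) = √((-155.8)² + 166.62²) = √52035.9 = 228.11 km/s.

228.1 km/s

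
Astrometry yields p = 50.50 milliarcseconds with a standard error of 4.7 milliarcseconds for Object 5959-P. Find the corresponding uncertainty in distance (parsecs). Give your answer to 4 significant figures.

d = 1/p, so σ_d = σ_p / p².
σ_d = 0.00470 / (0.05050)² = 0.00470 / 0.0025503 = 1.8429 pc.

1.843 pc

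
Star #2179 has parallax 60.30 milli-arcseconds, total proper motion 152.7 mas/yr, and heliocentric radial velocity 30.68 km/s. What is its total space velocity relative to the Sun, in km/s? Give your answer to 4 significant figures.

32.94 km/s

d = 1/p = 1/0.06030″ = 16.584 pc.
μ = 152.7 mas/yr = 0.1527 ″/yr.
v_t = 4.740 μ d = 4.740 × 0.1527 × 16.584 = 12.003 km/s.
v = √(v_r² + v_t²) = √(30.68² + 12.003²) = √1085.33 = 32.944 km/s.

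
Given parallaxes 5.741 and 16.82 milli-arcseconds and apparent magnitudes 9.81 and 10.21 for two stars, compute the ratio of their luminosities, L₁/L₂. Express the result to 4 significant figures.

L₁/L₂ = 12.41

d₁ = 1/p₁ = 1/0.005741″ = 174.19 pc; d₂ = 1/p₂ = 1/0.01682″ = 59.453 pc.
M₁ = m₁ − 5 log₁₀ d₁ + 5 = 9.81 − 11.2051 + 5 = 3.6049.
M₂ = 10.21 − 8.8709 + 5 = 6.3391.
L₁/L₂ = 10^(0.4(M₂ − M₁)) = 10^(0.4 × 2.7342) = 10^1.09368 = 12.407.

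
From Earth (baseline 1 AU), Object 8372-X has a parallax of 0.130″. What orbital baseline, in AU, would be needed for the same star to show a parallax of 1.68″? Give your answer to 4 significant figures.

12.92 AU

Parallax scales linearly with baseline: p ∝ B, so B = p_target / p_Earth × 1 AU.
B = 1.68 / 0.130 = 12.923 AU.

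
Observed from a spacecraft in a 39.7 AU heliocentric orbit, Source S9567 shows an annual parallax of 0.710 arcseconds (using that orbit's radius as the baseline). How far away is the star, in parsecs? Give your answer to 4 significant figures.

With baseline B (in AU) and parallax p (in arcsec), d = B/p parsecs.
d = 39.7 / 0.710 = 55.915 pc.

55.92 pc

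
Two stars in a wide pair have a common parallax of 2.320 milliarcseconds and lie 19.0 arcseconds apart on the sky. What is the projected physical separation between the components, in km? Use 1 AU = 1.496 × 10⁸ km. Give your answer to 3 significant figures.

d = 1/p = 1/0.002320″ = 431.03 pc.
At distance d (pc), an angle of θ arcsec spans θ·d AU: s = 19.0 × 431.03 = 8189.6 AU.
= 8189.6 × 1.496 × 10⁸ km = 1.2252 × 10^12 km.

1.23 × 10^12 km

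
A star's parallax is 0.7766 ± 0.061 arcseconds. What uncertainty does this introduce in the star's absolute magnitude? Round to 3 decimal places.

M = m − 5 log₁₀ d + 5 = m + 5 log₁₀ p + 5, so ∂M/∂p = 5/(p ln 10).
σ_M = (5/ln 10) · (σ_p/p) = 2.1715 × 0.061/0.7766 = 2.1715 × 0.078548 = 0.17057.

σ_M = 0.171 mag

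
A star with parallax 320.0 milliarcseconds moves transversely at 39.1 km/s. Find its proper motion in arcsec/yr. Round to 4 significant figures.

2.640 arcsec/yr

d = 1/p = 1/0.3200″ = 3.125 pc.
μ = v_t / (4.74 d) = 39.1 / (4.74 × 3.125) = 39.1 / 14.813 = 2.6396 ″/yr.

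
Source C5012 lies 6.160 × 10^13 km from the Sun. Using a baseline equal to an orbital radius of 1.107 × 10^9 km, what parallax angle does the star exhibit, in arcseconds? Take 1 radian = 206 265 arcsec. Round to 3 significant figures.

3.71 arcsec

θ ≈ B/d = (1.107 × 10^9) / (6.160 × 10^13) = 1.7971 × 10^-5 rad.
In arcseconds: 1.7971 × 10^-5 × 206265 = 3.7068″.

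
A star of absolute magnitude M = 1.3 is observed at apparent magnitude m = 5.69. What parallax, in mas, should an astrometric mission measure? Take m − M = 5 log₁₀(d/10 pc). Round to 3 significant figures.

m − M = 5.69 − 1.3 = 4.39.
d = 10^((m−M)/5 + 1) = 10^1.878 = 75.509 pc.
p = 1/d = 1/75.509 = 0.013243 arcsec = 13.243 mas.

13.2 mas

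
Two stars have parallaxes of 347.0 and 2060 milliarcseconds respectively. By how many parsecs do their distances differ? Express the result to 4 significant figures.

d_A = 1/0.3470″ = 2.8818 pc; d_B = 1/2.060″ = 0.48544 pc.
|d_B − d_A| = |0.48544 − 2.8818| = 2.3964 pc.

2.396 pc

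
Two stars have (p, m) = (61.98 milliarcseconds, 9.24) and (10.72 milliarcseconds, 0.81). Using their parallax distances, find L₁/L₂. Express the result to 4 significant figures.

d₁ = 1/p₁ = 1/0.06198″ = 16.134 pc; d₂ = 1/p₂ = 1/0.01072″ = 93.284 pc.
M₁ = m₁ − 5 log₁₀ d₁ + 5 = 9.24 − 6.0387 + 5 = 8.2013.
M₂ = 0.81 − 9.8490 + 5 = -4.0390.
L₁/L₂ = 10^(0.4(M₂ − M₁)) = 10^(0.4 × (-12.2403)) = 10^(-4.89612) = 0.000012702.

L₁/L₂ = 1.270 × 10^-5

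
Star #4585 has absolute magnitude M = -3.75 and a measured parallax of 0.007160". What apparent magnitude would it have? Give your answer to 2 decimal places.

d = 1/p = 1/0.007160″ = 139.66 pc.
m − M = 5 log₁₀ d − 5 = 5 log₁₀(139.66) − 5 = 10.7254 − 5 = 5.7254.
m = M + (m − M) = -3.75 + 5.7254 = 1.98.

m = 1.98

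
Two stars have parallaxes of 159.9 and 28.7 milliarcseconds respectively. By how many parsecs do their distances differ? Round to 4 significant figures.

d_A = 1/0.1599″ = 6.2539 pc; d_B = 1/0.02870″ = 34.843 pc.
|d_B − d_A| = |34.843 − 6.2539| = 28.589 pc.

28.59 pc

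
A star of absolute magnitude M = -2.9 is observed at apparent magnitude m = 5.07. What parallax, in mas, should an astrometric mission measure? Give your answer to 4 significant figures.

2.547 mas

m − M = 5.07 − (-2.9) = 7.97.
d = 10^((m−M)/5 + 1) = 10^2.594 = 392.64 pc.
p = 1/d = 1/392.64 = 0.0025469 arcsec = 2.5469 mas.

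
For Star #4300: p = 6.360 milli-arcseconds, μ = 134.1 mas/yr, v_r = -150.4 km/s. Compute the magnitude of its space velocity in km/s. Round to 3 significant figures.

181 km/s

d = 1/p = 1/0.006360″ = 157.23 pc.
μ = 134.1 mas/yr = 0.1341 ″/yr.
v_t = 4.740 μ d = 4.740 × 0.1341 × 157.23 = 99.941 km/s.
v = √(v_r² + v_t²) = √((-150.4)² + 99.941²) = √32608.4 = 180.58 km/s.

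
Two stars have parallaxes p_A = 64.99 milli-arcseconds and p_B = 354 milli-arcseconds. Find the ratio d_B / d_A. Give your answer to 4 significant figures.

Since d = 1/p, d_B/d_A = p_A/p_B.
= 64.99 / 354 = 0.18359.

0.1836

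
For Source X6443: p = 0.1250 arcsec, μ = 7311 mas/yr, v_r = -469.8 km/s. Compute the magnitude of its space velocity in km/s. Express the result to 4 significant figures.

545.5 km/s

d = 1/p = 1/0.1250″ = 8 pc.
μ = 7311 mas/yr = 7.311 ″/yr.
v_t = 4.740 μ d = 4.740 × 7.311 × 8 = 277.23 km/s.
v = √(v_r² + v_t²) = √((-469.8)² + 277.23²) = √297569 = 545.5 km/s.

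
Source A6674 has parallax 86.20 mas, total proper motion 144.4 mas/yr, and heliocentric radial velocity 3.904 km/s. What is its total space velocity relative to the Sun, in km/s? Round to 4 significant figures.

d = 1/p = 1/0.08620″ = 11.601 pc.
μ = 144.4 mas/yr = 0.1444 ″/yr.
v_t = 4.740 μ d = 4.740 × 0.1444 × 11.601 = 7.9404 km/s.
v = √(v_r² + v_t²) = √(3.904² + 7.9404²) = √78.2912 = 8.8482 km/s.

8.848 km/s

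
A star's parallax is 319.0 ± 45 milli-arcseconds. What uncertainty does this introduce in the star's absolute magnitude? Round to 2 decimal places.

σ_M = 0.31 mag

M = m − 5 log₁₀ d + 5 = m + 5 log₁₀ p + 5, so ∂M/∂p = 5/(p ln 10).
σ_M = (5/ln 10) · (σ_p/p) = 2.1715 × 45/319.0 = 2.1715 × 0.14107 = 0.30633.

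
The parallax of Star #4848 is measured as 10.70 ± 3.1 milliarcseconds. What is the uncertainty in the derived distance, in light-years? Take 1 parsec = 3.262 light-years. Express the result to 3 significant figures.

d = 1/p, so σ_d = σ_p / p².
σ_d = 0.00310 / (0.01070)² = 0.00310 / 0.00011449 = 27.077 pc = 27.077 × 3.262 ly = 88.325 ly.

88.3 ly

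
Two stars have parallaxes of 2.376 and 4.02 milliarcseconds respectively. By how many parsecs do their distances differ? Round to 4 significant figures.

d_A = 1/0.002376″ = 420.88 pc; d_B = 1/0.004020″ = 248.76 pc.
|d_B − d_A| = |248.76 − 420.88| = 172.12 pc.

172.1 pc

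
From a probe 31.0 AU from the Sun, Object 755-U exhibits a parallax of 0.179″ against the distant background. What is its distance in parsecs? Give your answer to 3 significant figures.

With baseline B (in AU) and parallax p (in arcsec), d = B/p parsecs.
d = 31.0 / 0.179 = 173.18 pc.

173 pc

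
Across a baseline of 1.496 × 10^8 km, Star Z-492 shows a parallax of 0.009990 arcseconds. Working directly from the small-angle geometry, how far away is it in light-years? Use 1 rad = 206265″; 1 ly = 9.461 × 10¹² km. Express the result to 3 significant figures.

326 ly

θ = 0.009990″ = 0.009990/206265 = 4.8433 × 10^-8 rad.
d = B/θ = (1.496 × 10^8) / (4.8433 × 10^-8) = 3.0888 × 10^15 km = (3.0888 × 10^15) / (9.461 × 10^12) ly = 326.48 ly.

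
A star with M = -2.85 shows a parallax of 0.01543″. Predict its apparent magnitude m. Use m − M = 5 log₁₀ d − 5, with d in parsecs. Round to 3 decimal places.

d = 1/p = 1/0.01543″ = 64.809 pc.
m − M = 5 log₁₀ d − 5 = 5 log₁₀(64.809) − 5 = 9.0582 − 5 = 4.0582.
m = M + (m − M) = -2.85 + 4.0582 = 1.208.

m = 1.208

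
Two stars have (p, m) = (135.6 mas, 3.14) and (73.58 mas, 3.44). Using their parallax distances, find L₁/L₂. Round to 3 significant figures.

d₁ = 1/p₁ = 1/0.1356″ = 7.3746 pc; d₂ = 1/p₂ = 1/0.07358″ = 13.591 pc.
M₁ = m₁ − 5 log₁₀ d₁ + 5 = 3.14 − 4.3387 + 5 = 3.8013.
M₂ = 3.44 − 5.6663 + 5 = 2.7737.
L₁/L₂ = 10^(0.4(M₂ − M₁)) = 10^(0.4 × (-1.0276)) = 10^(-0.41104) = 0.38811.

L₁/L₂ = 0.388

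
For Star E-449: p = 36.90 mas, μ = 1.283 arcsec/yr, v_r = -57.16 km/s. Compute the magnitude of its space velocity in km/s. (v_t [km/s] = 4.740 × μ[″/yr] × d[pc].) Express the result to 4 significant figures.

d = 1/p = 1/0.03690″ = 27.1 pc.
v_t = 4.740 μ d = 4.740 × 1.283 × 27.1 = 164.81 km/s.
v = √(v_r² + v_t²) = √((-57.16)² + 164.81²) = √30429.6 = 174.44 km/s.

174.4 km/s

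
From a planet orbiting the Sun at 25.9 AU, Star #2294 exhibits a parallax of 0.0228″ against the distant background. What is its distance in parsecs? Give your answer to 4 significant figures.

1136 pc

With baseline B (in AU) and parallax p (in arcsec), d = B/p parsecs.
d = 25.9 / 0.0228 = 1136 pc.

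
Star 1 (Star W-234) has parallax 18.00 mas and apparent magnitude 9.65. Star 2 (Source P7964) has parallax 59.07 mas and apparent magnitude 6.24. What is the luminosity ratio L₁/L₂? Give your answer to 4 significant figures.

d₁ = 1/p₁ = 1/0.01800″ = 55.556 pc; d₂ = 1/p₂ = 1/0.05907″ = 16.929 pc.
M₁ = m₁ − 5 log₁₀ d₁ + 5 = 9.65 − 8.7237 + 5 = 5.9263.
M₂ = 6.24 − 6.1432 + 5 = 5.0968.
L₁/L₂ = 10^(0.4(M₂ − M₁)) = 10^(0.4 × (-0.8295)) = 10^(-0.33180) = 0.4658.

L₁/L₂ = 0.4658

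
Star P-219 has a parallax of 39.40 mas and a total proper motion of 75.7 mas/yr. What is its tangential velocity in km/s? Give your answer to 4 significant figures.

d = 1/p = 1/0.03940″ = 25.381 pc.
μ = 75.7 mas/yr = 0.0757 ″/yr.
v_t = 4.74 × μ × d = 4.74 × 0.0757 × 25.381 = 9.1072 km/s.

9.107 km/s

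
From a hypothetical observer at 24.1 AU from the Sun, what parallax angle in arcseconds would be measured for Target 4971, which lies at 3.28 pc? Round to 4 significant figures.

7.348 arcsec

p (arcsec) = B (AU) / d (pc).
p = 24.1 / 3.28 = 7.3476 arcsec.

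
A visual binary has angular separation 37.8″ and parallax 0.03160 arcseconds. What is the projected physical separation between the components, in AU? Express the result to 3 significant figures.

1200 AU

d = 1/p = 1/0.03160″ = 31.646 pc.
At distance d (pc), an angle of θ arcsec spans θ·d AU: s = 37.8 × 31.646 = 1196.2 AU.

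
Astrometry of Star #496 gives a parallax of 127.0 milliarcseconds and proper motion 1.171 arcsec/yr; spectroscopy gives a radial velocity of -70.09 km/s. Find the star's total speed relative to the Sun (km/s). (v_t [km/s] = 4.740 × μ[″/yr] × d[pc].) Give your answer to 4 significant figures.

82.60 km/s

d = 1/p = 1/0.1270″ = 7.874 pc.
v_t = 4.740 μ d = 4.740 × 1.171 × 7.874 = 43.705 km/s.
v = √(v_r² + v_t²) = √((-70.09)² + 43.705²) = √6822.74 = 82.6 km/s.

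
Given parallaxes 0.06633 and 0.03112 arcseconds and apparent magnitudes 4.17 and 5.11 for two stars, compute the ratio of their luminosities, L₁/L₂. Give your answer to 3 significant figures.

L₁/L₂ = 0.523

d₁ = 1/p₁ = 1/0.06633″ = 15.076 pc; d₂ = 1/p₂ = 1/0.03112″ = 32.134 pc.
M₁ = m₁ − 5 log₁₀ d₁ + 5 = 4.17 − 5.8914 + 5 = 3.2786.
M₂ = 5.11 − 7.5348 + 5 = 2.5752.
L₁/L₂ = 10^(0.4(M₂ − M₁)) = 10^(0.4 × (-0.7034)) = 10^(-0.28136) = 0.52317.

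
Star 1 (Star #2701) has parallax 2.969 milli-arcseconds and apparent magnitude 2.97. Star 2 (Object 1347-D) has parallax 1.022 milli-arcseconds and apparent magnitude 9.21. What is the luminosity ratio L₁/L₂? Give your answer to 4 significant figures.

d₁ = 1/p₁ = 1/0.002969″ = 336.81 pc; d₂ = 1/p₂ = 1/0.001022″ = 978.47 pc.
M₁ = m₁ − 5 log₁₀ d₁ + 5 = 2.97 − 12.6369 + 5 = -4.6669.
M₂ = 9.21 − 14.9527 + 5 = -0.7427.
L₁/L₂ = 10^(0.4(M₂ − M₁)) = 10^(0.4 × 3.9242) = 10^1.56968 = 37.126.

L₁/L₂ = 37.13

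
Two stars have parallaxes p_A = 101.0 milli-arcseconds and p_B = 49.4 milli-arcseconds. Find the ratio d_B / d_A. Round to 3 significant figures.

2.04

Since d = 1/p, d_B/d_A = p_A/p_B.
= 101.0 / 49.4 = 2.0445.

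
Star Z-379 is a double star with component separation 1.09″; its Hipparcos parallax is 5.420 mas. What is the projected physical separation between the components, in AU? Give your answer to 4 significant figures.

d = 1/p = 1/0.005420″ = 184.5 pc.
At distance d (pc), an angle of θ arcsec spans θ·d AU: s = 1.09 × 184.5 = 201.11 AU.

201.1 AU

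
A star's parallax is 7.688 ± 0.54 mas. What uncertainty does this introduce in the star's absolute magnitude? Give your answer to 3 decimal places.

M = m − 5 log₁₀ d + 5 = m + 5 log₁₀ p + 5, so ∂M/∂p = 5/(p ln 10).
σ_M = (5/ln 10) · (σ_p/p) = 2.1715 × 0.54/7.688 = 2.1715 × 0.070239 = 0.15252.

σ_M = 0.153 mag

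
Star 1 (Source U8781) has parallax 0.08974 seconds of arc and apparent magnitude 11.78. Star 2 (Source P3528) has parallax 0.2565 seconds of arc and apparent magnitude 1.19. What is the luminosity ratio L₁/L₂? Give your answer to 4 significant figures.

d₁ = 1/p₁ = 1/0.08974″ = 11.143 pc; d₂ = 1/p₂ = 1/0.2565″ = 3.8986 pc.
M₁ = m₁ − 5 log₁₀ d₁ + 5 = 11.78 − 5.2350 + 5 = 11.5450.
M₂ = 1.19 − 2.9545 + 5 = 3.2355.
L₁/L₂ = 10^(0.4(M₂ − M₁)) = 10^(0.4 × (-8.3095)) = 10^(-3.32380) = 0.00047446.

L₁/L₂ = 0.0004745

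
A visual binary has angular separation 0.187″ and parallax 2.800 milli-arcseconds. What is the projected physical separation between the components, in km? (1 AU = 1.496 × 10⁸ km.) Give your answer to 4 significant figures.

d = 1/p = 1/0.002800″ = 357.14 pc.
At distance d (pc), an angle of θ arcsec spans θ·d AU: s = 0.187 × 357.14 = 66.785 AU.
= 66.785 × 1.496 × 10⁸ km = 9.9910 × 10^9 km.

9.991 × 10^9 km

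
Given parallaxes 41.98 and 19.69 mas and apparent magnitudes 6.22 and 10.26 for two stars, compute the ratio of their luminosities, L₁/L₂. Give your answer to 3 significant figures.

d₁ = 1/p₁ = 1/0.04198″ = 23.821 pc; d₂ = 1/p₂ = 1/0.01969″ = 50.787 pc.
M₁ = m₁ − 5 log₁₀ d₁ + 5 = 6.22 − 6.8848 + 5 = 4.3352.
M₂ = 10.26 − 8.5288 + 5 = 6.7312.
L₁/L₂ = 10^(0.4(M₂ − M₁)) = 10^(0.4 × 2.3960) = 10^0.95840 = 9.0866.

L₁/L₂ = 9.09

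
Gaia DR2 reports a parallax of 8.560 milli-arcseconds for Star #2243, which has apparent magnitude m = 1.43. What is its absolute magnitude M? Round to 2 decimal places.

M = -3.91

d = 1/p = 1/0.008560″ = 116.82 pc.
m − M = 5 log₁₀(116.82) − 5 = 10.3376 − 5 = 5.3376.
M = m − (m − M) = 1.43 − 5.3376 = -3.91.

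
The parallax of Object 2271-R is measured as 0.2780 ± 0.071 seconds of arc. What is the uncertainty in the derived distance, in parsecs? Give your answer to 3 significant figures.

d = 1/p, so σ_d = σ_p / p².
σ_d = 0.0710 / (0.2780)² = 0.0710 / 0.077284 = 0.91869 pc.

0.919 pc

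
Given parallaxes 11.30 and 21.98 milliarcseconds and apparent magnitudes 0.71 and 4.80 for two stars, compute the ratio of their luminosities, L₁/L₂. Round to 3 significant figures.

L₁/L₂ = 164

d₁ = 1/p₁ = 1/0.01130″ = 88.496 pc; d₂ = 1/p₂ = 1/0.02198″ = 45.496 pc.
M₁ = m₁ − 5 log₁₀ d₁ + 5 = 0.71 − 9.7346 + 5 = -4.0246.
M₂ = 4.80 − 8.2899 + 5 = 1.5101.
L₁/L₂ = 10^(0.4(M₂ − M₁)) = 10^(0.4 × 5.5347) = 10^2.21388 = 163.64.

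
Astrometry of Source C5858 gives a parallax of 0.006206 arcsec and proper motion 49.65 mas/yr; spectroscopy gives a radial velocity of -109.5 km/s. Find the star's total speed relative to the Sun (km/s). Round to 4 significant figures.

d = 1/p = 1/0.006206″ = 161.13 pc.
μ = 49.65 mas/yr = 0.04965 ″/yr.
v_t = 4.740 μ d = 4.740 × 0.04965 × 161.13 = 37.92 km/s.
v = √(v_r² + v_t²) = √((-109.5)² + 37.92²) = √13428.2 = 115.88 km/s.

115.9 km/s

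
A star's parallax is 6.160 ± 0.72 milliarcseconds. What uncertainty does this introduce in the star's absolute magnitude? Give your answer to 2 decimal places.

M = m − 5 log₁₀ d + 5 = m + 5 log₁₀ p + 5, so ∂M/∂p = 5/(p ln 10).
σ_M = (5/ln 10) · (σ_p/p) = 2.1715 × 0.72/6.160 = 2.1715 × 0.11688 = 0.2538.

σ_M = 0.25 mag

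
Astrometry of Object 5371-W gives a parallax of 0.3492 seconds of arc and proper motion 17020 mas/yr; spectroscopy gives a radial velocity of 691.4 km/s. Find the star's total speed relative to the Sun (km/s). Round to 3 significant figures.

729 km/s

d = 1/p = 1/0.3492″ = 2.8637 pc.
μ = 17020 mas/yr = 17.02 ″/yr.
v_t = 4.740 μ d = 4.740 × 17.02 × 2.8637 = 231.03 km/s.
v = √(v_r² + v_t²) = √(691.4² + 231.03²) = √531409 = 728.98 km/s.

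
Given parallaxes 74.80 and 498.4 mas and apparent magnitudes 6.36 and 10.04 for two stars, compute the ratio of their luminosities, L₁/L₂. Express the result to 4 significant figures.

L₁/L₂ = 1316

d₁ = 1/p₁ = 1/0.07480″ = 13.369 pc; d₂ = 1/p₂ = 1/0.4984″ = 2.0064 pc.
M₁ = m₁ − 5 log₁₀ d₁ + 5 = 6.36 − 5.6305 + 5 = 5.7295.
M₂ = 10.04 − 1.5121 + 5 = 13.5279.
L₁/L₂ = 10^(0.4(M₂ − M₁)) = 10^(0.4 × 7.7984) = 10^3.11936 = 1316.3.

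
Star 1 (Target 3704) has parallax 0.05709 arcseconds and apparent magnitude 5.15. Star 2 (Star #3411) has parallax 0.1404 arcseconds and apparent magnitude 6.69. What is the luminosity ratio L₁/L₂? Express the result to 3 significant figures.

d₁ = 1/p₁ = 1/0.05709″ = 17.516 pc; d₂ = 1/p₂ = 1/0.1404″ = 7.1225 pc.
M₁ = m₁ − 5 log₁₀ d₁ + 5 = 5.15 − 6.2172 + 5 = 3.9328.
M₂ = 6.69 − 4.2632 + 5 = 7.4268.
L₁/L₂ = 10^(0.4(M₂ − M₁)) = 10^(0.4 × 3.4940) = 10^1.39760 = 24.98.

L₁/L₂ = 25.0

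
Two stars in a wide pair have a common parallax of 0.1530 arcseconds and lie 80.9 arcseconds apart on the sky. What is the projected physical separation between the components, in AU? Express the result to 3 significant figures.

529 AU

d = 1/p = 1/0.1530″ = 6.5359 pc.
At distance d (pc), an angle of θ arcsec spans θ·d AU: s = 80.9 × 6.5359 = 528.75 AU.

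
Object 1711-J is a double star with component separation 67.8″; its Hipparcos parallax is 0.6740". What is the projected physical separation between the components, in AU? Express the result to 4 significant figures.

d = 1/p = 1/0.6740″ = 1.4837 pc.
At distance d (pc), an angle of θ arcsec spans θ·d AU: s = 67.8 × 1.4837 = 100.59 AU.

100.6 AU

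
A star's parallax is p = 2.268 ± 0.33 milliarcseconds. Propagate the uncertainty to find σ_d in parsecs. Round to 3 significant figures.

d = 1/p, so σ_d = σ_p / p².
σ_d = 0.000330 / (0.002268)² = 0.000330 / 0.0000051438 = 64.155 pc.

64.2 pc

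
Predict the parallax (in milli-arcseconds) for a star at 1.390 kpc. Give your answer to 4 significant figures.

d = 1.390 kpc = 1390 pc.
p = 1/d = 1/1390 = 0.00071942 arcsec.
= 0.00071942 × 1000 = 0.71942 mas.

0.7194 mas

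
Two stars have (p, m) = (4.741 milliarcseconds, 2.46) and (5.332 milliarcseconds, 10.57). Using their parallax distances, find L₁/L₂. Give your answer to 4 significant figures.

L₁/L₂ = 2218

d₁ = 1/p₁ = 1/0.004741″ = 210.93 pc; d₂ = 1/p₂ = 1/0.005332″ = 187.55 pc.
M₁ = m₁ − 5 log₁₀ d₁ + 5 = 2.46 − 11.6207 + 5 = -4.1607.
M₂ = 10.57 − 11.3656 + 5 = 4.2044.
L₁/L₂ = 10^(0.4(M₂ − M₁)) = 10^(0.4 × 8.3651) = 10^3.34604 = 2218.4.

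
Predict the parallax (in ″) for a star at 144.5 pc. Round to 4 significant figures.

0.006920 ″

p = 1/d = 1/144.5 = 0.0069204 arcsec.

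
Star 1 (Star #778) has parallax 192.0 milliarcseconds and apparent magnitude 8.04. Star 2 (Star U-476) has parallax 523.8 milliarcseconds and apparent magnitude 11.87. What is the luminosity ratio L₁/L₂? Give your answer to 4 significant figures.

L₁/L₂ = 253.4

d₁ = 1/p₁ = 1/0.1920″ = 5.2083 pc; d₂ = 1/p₂ = 1/0.5238″ = 1.9091 pc.
M₁ = m₁ − 5 log₁₀ d₁ + 5 = 8.04 − 3.5835 + 5 = 9.4565.
M₂ = 11.87 − 1.4041 + 5 = 15.4659.
L₁/L₂ = 10^(0.4(M₂ − M₁)) = 10^(0.4 × 6.0094) = 10^2.40376 = 253.37.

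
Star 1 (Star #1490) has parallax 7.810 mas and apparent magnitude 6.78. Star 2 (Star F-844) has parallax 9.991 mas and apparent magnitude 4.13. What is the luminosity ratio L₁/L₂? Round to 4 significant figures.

L₁/L₂ = 0.1425

d₁ = 1/p₁ = 1/0.007810″ = 128.04 pc; d₂ = 1/p₂ = 1/0.009991″ = 100.09 pc.
M₁ = m₁ − 5 log₁₀ d₁ + 5 = 6.78 − 10.5367 + 5 = 1.2433.
M₂ = 4.13 − 10.0020 + 5 = -0.8720.
L₁/L₂ = 10^(0.4(M₂ − M₁)) = 10^(0.4 × (-2.1153)) = 10^(-0.84612) = 0.14252.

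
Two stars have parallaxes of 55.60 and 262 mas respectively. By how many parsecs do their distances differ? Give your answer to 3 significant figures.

d_A = 1/0.05560″ = 17.986 pc; d_B = 1/0.2620″ = 3.8168 pc.
|d_B − d_A| = |3.8168 − 17.986| = 14.169 pc.

14.2 pc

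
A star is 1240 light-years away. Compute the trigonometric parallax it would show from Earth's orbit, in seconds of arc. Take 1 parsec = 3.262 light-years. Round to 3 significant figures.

0.00263 arcsec

d = 1240 ly ÷ 3.262 = 380.13 pc.
p = 1/d = 1/380.13 = 0.0026307 arcsec.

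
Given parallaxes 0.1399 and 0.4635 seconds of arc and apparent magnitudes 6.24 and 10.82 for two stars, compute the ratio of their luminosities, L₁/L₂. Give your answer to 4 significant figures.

d₁ = 1/p₁ = 1/0.1399″ = 7.148 pc; d₂ = 1/p₂ = 1/0.4635″ = 2.1575 pc.
M₁ = m₁ − 5 log₁₀ d₁ + 5 = 6.24 − 4.2709 + 5 = 6.9691.
M₂ = 10.82 − 1.6698 + 5 = 14.1502.
L₁/L₂ = 10^(0.4(M₂ − M₁)) = 10^(0.4 × 7.1811) = 10^2.87244 = 745.49.

L₁/L₂ = 745.5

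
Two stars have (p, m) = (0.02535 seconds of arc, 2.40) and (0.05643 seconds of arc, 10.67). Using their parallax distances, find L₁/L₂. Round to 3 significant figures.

L₁/L₂ = 10100

d₁ = 1/p₁ = 1/0.02535″ = 39.448 pc; d₂ = 1/p₂ = 1/0.05643″ = 17.721 pc.
M₁ = m₁ − 5 log₁₀ d₁ + 5 = 2.40 − 7.9801 + 5 = -0.5801.
M₂ = 10.67 − 6.2424 + 5 = 9.4276.
L₁/L₂ = 10^(0.4(M₂ − M₁)) = 10^(0.4 × 10.0077) = 10^4.00308 = 10071.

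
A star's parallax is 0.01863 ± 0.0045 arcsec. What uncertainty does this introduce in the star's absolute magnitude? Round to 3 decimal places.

σ_M = 0.525 mag

M = m − 5 log₁₀ d + 5 = m + 5 log₁₀ p + 5, so ∂M/∂p = 5/(p ln 10).
σ_M = (5/ln 10) · (σ_p/p) = 2.1715 × 0.0045/0.01863 = 2.1715 × 0.24155 = 0.52453.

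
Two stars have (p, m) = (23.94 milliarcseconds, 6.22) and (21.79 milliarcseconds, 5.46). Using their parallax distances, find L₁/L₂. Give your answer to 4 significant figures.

L₁/L₂ = 0.4114

d₁ = 1/p₁ = 1/0.02394″ = 41.771 pc; d₂ = 1/p₂ = 1/0.02179″ = 45.893 pc.
M₁ = m₁ − 5 log₁₀ d₁ + 5 = 6.22 − 8.1044 + 5 = 3.1156.
M₂ = 5.46 − 8.3087 + 5 = 2.1513.
L₁/L₂ = 10^(0.4(M₂ − M₁)) = 10^(0.4 × (-0.9643)) = 10^(-0.38572) = 0.41141.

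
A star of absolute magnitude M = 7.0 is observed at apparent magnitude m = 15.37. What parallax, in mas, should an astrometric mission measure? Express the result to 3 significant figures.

2.12 mas

m − M = 15.37 − 7.0 = 8.37.
d = 10^((m−M)/5 + 1) = 10^2.674 = 472.06 pc.
p = 1/d = 1/472.06 = 0.0021184 arcsec = 2.1184 mas.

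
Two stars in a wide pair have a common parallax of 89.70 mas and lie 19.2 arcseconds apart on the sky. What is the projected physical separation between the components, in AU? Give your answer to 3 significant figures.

214 AU

d = 1/p = 1/0.08970″ = 11.148 pc.
At distance d (pc), an angle of θ arcsec spans θ·d AU: s = 19.2 × 11.148 = 214.04 AU.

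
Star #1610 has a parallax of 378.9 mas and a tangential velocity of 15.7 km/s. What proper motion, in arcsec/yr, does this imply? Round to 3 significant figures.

1.26 arcsec/yr

d = 1/p = 1/0.3789″ = 2.6392 pc.
μ = v_t / (4.74 d) = 15.7 / (4.74 × 2.6392) = 15.7 / 12.51 = 1.255 ″/yr.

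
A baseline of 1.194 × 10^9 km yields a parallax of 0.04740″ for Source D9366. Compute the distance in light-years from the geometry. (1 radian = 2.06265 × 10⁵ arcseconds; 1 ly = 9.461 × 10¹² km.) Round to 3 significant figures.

549 ly

θ = 0.04740″ = 0.04740/206265 = 2.2980 × 10^-7 rad.
d = B/θ = (1.194 × 10^9) / (2.2980 × 10^-7) = 5.1958 × 10^15 km = (5.1958 × 10^15) / (9.461 × 10^12) ly = 549.18 ly.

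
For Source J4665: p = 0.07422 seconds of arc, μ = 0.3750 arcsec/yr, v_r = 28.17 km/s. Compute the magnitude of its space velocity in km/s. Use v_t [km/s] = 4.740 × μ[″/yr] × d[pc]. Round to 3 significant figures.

37.0 km/s

d = 1/p = 1/0.07422″ = 13.473 pc.
v_t = 4.740 μ d = 4.740 × 0.3750 × 13.473 = 23.948 km/s.
v = √(v_r² + v_t²) = √(28.17² + 23.948²) = √1367.06 = 36.974 km/s.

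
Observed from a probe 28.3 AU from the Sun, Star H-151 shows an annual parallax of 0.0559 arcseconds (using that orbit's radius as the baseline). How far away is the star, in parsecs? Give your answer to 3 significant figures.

With baseline B (in AU) and parallax p (in arcsec), d = B/p parsecs.
d = 28.3 / 0.0559 = 506.26 pc.

506 pc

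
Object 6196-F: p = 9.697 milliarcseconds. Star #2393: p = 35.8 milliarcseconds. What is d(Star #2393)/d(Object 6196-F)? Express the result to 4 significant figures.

0.2709

Since d = 1/p, d_B/d_A = p_A/p_B.
= 9.697 / 35.8 = 0.27087.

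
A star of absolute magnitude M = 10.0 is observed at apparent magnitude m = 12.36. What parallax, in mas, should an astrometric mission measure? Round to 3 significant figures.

m − M = 12.36 − 10.0 = 2.36.
d = 10^((m−M)/5 + 1) = 10^1.472 = 29.648 pc.
p = 1/d = 1/29.648 = 0.033729 arcsec = 33.729 mas.

33.7 mas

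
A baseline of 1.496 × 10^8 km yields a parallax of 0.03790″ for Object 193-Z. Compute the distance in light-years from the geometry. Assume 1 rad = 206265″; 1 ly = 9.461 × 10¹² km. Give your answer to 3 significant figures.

86.1 ly

θ = 0.03790″ = 0.03790/206265 = 1.8374 × 10^-7 rad.
d = B/θ = (1.496 × 10^8) / (1.8374 × 10^-7) = 8.1419 × 10^14 km = (8.1419 × 10^14) / (9.461 × 10^12) ly = 86.057 ly.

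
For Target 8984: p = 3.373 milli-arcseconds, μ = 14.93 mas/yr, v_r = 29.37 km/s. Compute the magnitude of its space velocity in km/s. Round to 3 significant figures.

d = 1/p = 1/0.003373″ = 296.47 pc.
μ = 14.93 mas/yr = 0.01493 ″/yr.
v_t = 4.740 μ d = 4.740 × 0.01493 × 296.47 = 20.981 km/s.
v = √(v_r² + v_t²) = √(29.37² + 20.981²) = √1302.8 = 36.094 km/s.

36.1 km/s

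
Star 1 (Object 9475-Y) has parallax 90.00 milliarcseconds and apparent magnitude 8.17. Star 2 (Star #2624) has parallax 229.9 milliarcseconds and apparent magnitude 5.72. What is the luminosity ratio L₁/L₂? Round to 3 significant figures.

L₁/L₂ = 0.683

d₁ = 1/p₁ = 1/0.09000″ = 11.111 pc; d₂ = 1/p₂ = 1/0.2299″ = 4.3497 pc.
M₁ = m₁ − 5 log₁₀ d₁ + 5 = 8.17 − 5.2288 + 5 = 7.9412.
M₂ = 5.72 − 3.1923 + 5 = 7.5277.
L₁/L₂ = 10^(0.4(M₂ − M₁)) = 10^(0.4 × (-0.4135)) = 10^(-0.16540) = 0.68328.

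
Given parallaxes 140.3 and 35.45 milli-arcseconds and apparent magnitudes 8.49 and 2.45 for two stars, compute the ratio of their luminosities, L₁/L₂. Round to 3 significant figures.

L₁/L₂ = 0.000245

d₁ = 1/p₁ = 1/0.1403″ = 7.1276 pc; d₂ = 1/p₂ = 1/0.03545″ = 28.209 pc.
M₁ = m₁ − 5 log₁₀ d₁ + 5 = 8.49 − 4.2647 + 5 = 9.2253.
M₂ = 2.45 − 7.2519 + 5 = 0.1981.
L₁/L₂ = 10^(0.4(M₂ − M₁)) = 10^(0.4 × (-9.0272)) = 10^(-3.61088) = 0.00024497.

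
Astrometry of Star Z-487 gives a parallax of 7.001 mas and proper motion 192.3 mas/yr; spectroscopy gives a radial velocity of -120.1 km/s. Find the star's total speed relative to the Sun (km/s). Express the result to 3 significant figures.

177 km/s

d = 1/p = 1/0.007001″ = 142.84 pc.
μ = 192.3 mas/yr = 0.1923 ″/yr.
v_t = 4.740 μ d = 4.740 × 0.1923 × 142.84 = 130.2 km/s.
v = √(v_r² + v_t²) = √((-120.1)² + 130.2²) = √31376.1 = 177.13 km/s.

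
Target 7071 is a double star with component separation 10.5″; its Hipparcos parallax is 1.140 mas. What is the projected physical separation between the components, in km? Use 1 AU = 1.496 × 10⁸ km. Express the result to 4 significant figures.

1.378 × 10^12 km

d = 1/p = 1/0.001140″ = 877.19 pc.
At distance d (pc), an angle of θ arcsec spans θ·d AU: s = 10.5 × 877.19 = 9210.5 AU.
= 9210.5 × 1.496 × 10⁸ km = 1.3779 × 10^12 km.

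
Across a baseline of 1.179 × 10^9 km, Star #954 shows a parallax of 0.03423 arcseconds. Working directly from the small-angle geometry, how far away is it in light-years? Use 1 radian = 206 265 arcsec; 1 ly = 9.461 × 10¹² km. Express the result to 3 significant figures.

751 ly

θ = 0.03423″ = 0.03423/206265 = 1.6595 × 10^-7 rad.
d = B/θ = (1.179 × 10^9) / (1.6595 × 10^-7) = 7.1045 × 10^15 km = (7.1045 × 10^15) / (9.461 × 10^12) ly = 750.92 ly.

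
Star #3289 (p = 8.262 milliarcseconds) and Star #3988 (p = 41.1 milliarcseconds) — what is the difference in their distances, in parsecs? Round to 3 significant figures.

d_A = 1/0.008262″ = 121.04 pc; d_B = 1/0.04110″ = 24.331 pc.
|d_B − d_A| = |24.331 − 121.04| = 96.709 pc.

96.7 pc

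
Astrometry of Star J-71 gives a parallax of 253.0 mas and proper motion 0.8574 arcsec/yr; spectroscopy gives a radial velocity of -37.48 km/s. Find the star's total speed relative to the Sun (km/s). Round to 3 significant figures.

40.8 km/s

d = 1/p = 1/0.2530″ = 3.9526 pc.
v_t = 4.740 μ d = 4.740 × 0.8574 × 3.9526 = 16.064 km/s.
v = √(v_r² + v_t²) = √((-37.48)² + 16.064²) = √1662.8 = 40.777 km/s.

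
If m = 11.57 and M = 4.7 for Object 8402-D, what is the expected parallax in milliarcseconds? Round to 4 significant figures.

4.227 mas

m − M = 11.57 − 4.7 = 6.87.
d = 10^((m−M)/5 + 1) = 10^2.374 = 236.59 pc.
p = 1/d = 1/236.59 = 0.0042267 arcsec = 4.2267 mas.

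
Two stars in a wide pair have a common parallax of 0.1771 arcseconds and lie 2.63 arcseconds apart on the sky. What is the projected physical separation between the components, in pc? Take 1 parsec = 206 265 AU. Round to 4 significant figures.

d = 1/p = 1/0.1771″ = 5.6465 pc.
At distance d (pc), an angle of θ arcsec spans θ·d AU: s = 2.63 × 5.6465 = 14.85 AU.
= 14.85 / 206265 = 7.1995 × 10^-5 pc.

7.200 × 10^-5 pc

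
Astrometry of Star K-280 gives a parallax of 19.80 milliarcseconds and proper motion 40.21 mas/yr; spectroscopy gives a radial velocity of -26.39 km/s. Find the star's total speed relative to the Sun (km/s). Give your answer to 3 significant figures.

d = 1/p = 1/0.01980″ = 50.505 pc.
μ = 40.21 mas/yr = 0.04021 ″/yr.
v_t = 4.740 μ d = 4.740 × 0.04021 × 50.505 = 9.626 km/s.
v = √(v_r² + v_t²) = √((-26.39)² + 9.626²) = √789.092 = 28.091 km/s.

28.1 km/s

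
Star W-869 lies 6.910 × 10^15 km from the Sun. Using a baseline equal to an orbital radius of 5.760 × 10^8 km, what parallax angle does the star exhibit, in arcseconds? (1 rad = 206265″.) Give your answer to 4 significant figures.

θ ≈ B/d = (5.760 × 10^8) / (6.910 × 10^15) = 8.3357 × 10^-8 rad.
In arcseconds: 8.3357 × 10^-8 × 206265 = 0.017194″.

0.01719 arcsec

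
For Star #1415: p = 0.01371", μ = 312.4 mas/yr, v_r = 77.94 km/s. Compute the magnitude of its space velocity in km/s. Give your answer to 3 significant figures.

133 km/s

d = 1/p = 1/0.01371″ = 72.939 pc.
μ = 312.4 mas/yr = 0.3124 ″/yr.
v_t = 4.740 μ d = 4.740 × 0.3124 × 72.939 = 108.01 km/s.
v = √(v_r² + v_t²) = √(77.94² + 108.01²) = √17740.8 = 133.19 km/s.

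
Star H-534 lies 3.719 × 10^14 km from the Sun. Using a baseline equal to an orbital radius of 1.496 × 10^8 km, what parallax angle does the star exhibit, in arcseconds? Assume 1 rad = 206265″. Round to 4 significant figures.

0.08297 arcsec

θ ≈ B/d = (1.496 × 10^8) / (3.719 × 10^14) = 4.0226 × 10^-7 rad.
In arcseconds: 4.0226 × 10^-7 × 206265 = 0.082972″.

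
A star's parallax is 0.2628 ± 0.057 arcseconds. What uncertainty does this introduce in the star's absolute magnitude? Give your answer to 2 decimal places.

σ_M = 0.47 mag

M = m − 5 log₁₀ d + 5 = m + 5 log₁₀ p + 5, so ∂M/∂p = 5/(p ln 10).
σ_M = (5/ln 10) · (σ_p/p) = 2.1715 × 0.057/0.2628 = 2.1715 × 0.21689 = 0.47098.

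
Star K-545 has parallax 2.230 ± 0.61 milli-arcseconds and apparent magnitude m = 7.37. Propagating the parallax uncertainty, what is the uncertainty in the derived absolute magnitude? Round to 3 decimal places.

σ_M = 0.594 mag

M = m − 5 log₁₀ d + 5 = m + 5 log₁₀ p + 5, so ∂M/∂p = 5/(p ln 10).
σ_M = (5/ln 10) · (σ_p/p) = 2.1715 × 0.61/2.230 = 2.1715 × 0.27354 = 0.59399.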